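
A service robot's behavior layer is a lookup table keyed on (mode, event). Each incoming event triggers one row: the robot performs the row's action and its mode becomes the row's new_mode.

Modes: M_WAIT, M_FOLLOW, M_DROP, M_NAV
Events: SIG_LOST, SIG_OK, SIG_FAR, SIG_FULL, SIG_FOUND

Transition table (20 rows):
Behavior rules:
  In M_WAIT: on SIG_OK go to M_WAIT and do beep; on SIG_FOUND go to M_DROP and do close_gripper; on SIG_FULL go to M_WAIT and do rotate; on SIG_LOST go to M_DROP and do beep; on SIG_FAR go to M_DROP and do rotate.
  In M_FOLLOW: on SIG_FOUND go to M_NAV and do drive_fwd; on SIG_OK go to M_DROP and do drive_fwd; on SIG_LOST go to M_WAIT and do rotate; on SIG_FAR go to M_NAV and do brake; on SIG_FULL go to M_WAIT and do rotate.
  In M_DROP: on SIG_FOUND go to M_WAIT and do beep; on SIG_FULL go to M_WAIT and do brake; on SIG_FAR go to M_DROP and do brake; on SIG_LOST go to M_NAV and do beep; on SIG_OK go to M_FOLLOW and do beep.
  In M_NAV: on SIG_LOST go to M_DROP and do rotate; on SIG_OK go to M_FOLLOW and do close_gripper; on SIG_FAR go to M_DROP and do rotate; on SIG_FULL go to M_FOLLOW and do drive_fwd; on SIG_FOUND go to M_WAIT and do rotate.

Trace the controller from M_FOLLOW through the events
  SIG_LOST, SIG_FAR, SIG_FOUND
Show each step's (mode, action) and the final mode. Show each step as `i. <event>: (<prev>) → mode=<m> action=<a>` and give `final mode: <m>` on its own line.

1. SIG_LOST: (M_FOLLOW) → mode=M_WAIT action=rotate
2. SIG_FAR: (M_WAIT) → mode=M_DROP action=rotate
3. SIG_FOUND: (M_DROP) → mode=M_WAIT action=beep

final mode: M_WAIT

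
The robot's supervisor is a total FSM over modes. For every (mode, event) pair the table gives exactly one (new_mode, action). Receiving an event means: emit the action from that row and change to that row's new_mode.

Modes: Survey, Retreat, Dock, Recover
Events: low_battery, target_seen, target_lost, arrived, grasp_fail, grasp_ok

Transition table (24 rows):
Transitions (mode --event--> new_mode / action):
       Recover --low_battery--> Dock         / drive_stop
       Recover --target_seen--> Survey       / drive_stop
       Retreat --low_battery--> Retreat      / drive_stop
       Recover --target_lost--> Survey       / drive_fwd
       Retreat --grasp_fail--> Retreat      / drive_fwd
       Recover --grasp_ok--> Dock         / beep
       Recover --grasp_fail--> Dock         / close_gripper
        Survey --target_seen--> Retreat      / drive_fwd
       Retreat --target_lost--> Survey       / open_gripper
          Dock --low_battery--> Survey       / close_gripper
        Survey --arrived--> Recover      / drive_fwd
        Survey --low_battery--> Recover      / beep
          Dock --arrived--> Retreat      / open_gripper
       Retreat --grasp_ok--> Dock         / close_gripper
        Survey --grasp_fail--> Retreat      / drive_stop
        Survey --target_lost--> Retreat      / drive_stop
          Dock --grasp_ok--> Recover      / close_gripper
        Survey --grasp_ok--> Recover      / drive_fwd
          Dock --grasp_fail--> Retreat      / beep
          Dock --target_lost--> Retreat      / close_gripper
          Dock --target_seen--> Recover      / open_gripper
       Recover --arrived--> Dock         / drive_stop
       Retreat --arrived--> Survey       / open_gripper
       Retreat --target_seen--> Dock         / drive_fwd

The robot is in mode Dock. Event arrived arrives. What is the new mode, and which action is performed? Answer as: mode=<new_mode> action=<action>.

mode=Retreat action=open_gripper

current mode = Dock; filter table to that mode:
  (Dock, low_battery) → (Survey, close_gripper)
  (Dock, arrived) → (Retreat, open_gripper)  ← event matches
  (Dock, grasp_ok) → (Recover, close_gripper)
  (Dock, grasp_fail) → (Retreat, beep)
  (Dock, target_lost) → (Retreat, close_gripper)
  (Dock, target_seen) → (Recover, open_gripper)
event = arrived selects (Retreat, open_gripper)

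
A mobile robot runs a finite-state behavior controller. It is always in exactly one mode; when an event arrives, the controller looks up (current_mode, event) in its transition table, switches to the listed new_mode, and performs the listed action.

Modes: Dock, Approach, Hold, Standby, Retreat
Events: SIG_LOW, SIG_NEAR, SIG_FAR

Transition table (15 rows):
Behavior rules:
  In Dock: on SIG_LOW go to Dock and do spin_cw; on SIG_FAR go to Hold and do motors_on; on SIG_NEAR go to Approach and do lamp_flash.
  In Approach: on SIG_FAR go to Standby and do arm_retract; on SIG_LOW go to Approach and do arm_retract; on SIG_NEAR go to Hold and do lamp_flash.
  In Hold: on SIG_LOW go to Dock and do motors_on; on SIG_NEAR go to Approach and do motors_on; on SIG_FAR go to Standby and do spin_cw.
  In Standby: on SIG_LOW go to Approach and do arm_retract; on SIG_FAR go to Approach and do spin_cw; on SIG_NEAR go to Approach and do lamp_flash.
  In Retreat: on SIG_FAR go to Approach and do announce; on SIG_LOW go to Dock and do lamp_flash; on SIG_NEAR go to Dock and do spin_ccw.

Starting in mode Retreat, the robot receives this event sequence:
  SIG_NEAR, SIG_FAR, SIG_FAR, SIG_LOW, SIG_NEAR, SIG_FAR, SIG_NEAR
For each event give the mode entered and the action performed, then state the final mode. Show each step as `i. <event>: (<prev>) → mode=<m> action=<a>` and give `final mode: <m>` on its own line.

1. SIG_NEAR: (Retreat) → mode=Dock action=spin_ccw
2. SIG_FAR: (Dock) → mode=Hold action=motors_on
3. SIG_FAR: (Hold) → mode=Standby action=spin_cw
4. SIG_LOW: (Standby) → mode=Approach action=arm_retract
5. SIG_NEAR: (Approach) → mode=Hold action=lamp_flash
6. SIG_FAR: (Hold) → mode=Standby action=spin_cw
7. SIG_NEAR: (Standby) → mode=Approach action=lamp_flash

final mode: Approach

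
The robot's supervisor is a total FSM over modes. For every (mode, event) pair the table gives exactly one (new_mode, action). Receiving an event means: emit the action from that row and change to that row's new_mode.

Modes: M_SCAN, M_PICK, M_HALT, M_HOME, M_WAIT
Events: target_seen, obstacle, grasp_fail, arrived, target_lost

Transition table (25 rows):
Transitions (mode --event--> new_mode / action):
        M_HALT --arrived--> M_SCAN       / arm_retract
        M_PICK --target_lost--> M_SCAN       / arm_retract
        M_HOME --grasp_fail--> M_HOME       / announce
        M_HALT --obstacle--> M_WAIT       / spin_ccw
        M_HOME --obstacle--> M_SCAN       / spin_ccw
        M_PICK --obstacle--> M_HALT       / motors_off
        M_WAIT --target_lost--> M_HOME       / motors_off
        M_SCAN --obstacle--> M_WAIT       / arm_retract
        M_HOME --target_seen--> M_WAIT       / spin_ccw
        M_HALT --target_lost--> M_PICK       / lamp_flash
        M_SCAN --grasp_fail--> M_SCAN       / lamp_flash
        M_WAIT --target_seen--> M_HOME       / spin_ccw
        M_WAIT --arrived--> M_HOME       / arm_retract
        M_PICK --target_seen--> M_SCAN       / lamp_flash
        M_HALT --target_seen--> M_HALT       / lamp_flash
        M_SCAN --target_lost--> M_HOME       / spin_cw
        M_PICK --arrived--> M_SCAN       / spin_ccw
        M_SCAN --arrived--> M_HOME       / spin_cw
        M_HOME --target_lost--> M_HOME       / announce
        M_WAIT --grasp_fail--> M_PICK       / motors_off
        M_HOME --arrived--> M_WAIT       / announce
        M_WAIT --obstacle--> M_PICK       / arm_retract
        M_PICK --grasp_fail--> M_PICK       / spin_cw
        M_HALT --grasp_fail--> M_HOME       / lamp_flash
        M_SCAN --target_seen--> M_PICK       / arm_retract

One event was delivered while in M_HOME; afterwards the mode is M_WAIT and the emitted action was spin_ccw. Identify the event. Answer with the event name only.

try target_seen: (M_HOME, target_seen) → (M_WAIT, spin_ccw)  ← matches
try obstacle: (M_HOME, obstacle) → (M_SCAN, spin_ccw)
try grasp_fail: (M_HOME, grasp_fail) → (M_HOME, announce)
try arrived: (M_HOME, arrived) → (M_WAIT, announce)
try target_lost: (M_HOME, target_lost) → (M_HOME, announce)

target_seen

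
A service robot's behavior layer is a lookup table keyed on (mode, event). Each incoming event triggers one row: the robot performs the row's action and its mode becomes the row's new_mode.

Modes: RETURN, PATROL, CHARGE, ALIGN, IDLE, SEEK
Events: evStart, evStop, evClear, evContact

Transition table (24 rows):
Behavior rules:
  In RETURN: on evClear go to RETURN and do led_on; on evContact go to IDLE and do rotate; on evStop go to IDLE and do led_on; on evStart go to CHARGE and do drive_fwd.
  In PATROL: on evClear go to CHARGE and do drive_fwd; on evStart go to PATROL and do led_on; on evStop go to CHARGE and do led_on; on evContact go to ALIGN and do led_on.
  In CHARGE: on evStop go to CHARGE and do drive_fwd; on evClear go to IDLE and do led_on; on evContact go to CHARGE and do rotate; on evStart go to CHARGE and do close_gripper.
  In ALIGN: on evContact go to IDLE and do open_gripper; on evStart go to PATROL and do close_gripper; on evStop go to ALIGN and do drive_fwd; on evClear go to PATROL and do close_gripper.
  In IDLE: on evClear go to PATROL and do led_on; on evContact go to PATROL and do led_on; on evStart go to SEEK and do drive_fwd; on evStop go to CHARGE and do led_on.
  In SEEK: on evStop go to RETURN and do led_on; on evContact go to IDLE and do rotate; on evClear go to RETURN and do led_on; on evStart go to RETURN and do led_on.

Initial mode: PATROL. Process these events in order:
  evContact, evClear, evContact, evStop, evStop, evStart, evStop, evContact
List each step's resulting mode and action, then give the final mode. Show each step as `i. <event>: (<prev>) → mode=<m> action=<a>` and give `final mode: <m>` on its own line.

final mode: CHARGE

1. evContact: (PATROL) → mode=ALIGN action=led_on
2. evClear: (ALIGN) → mode=PATROL action=close_gripper
3. evContact: (PATROL) → mode=ALIGN action=led_on
4. evStop: (ALIGN) → mode=ALIGN action=drive_fwd
5. evStop: (ALIGN) → mode=ALIGN action=drive_fwd
6. evStart: (ALIGN) → mode=PATROL action=close_gripper
7. evStop: (PATROL) → mode=CHARGE action=led_on
8. evContact: (CHARGE) → mode=CHARGE action=rotate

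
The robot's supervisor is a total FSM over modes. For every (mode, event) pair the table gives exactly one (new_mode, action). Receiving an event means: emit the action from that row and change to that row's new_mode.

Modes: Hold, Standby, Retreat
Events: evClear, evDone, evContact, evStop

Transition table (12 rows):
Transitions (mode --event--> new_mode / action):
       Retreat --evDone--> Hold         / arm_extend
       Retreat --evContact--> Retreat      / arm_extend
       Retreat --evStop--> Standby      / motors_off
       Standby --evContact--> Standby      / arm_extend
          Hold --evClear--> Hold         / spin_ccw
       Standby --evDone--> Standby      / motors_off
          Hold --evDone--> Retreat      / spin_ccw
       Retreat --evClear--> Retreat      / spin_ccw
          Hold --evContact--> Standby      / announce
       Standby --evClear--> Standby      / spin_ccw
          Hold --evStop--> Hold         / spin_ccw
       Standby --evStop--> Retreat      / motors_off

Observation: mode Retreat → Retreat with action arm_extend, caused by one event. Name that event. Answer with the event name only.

evContact

try evClear: (Retreat, evClear) → (Retreat, spin_ccw)
try evDone: (Retreat, evDone) → (Hold, arm_extend)
try evContact: (Retreat, evContact) → (Retreat, arm_extend)  ← matches
try evStop: (Retreat, evStop) → (Standby, motors_off)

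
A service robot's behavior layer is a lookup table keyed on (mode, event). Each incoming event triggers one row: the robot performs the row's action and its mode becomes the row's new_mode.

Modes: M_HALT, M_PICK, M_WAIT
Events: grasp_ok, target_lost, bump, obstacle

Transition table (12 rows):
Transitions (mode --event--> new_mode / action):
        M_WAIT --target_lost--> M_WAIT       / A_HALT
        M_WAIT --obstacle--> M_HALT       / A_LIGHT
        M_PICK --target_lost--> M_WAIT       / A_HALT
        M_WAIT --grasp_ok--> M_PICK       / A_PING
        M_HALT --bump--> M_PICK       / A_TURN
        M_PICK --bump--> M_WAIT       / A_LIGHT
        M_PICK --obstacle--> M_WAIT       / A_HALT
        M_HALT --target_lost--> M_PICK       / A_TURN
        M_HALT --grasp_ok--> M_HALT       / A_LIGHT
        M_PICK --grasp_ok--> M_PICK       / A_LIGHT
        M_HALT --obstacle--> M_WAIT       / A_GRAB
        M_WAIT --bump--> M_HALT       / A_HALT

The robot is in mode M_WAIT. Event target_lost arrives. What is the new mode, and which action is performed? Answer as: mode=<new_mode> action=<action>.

current mode = M_WAIT; filter table to that mode:
  (M_WAIT, target_lost) → (M_WAIT, A_HALT)  ← event matches
  (M_WAIT, obstacle) → (M_HALT, A_LIGHT)
  (M_WAIT, grasp_ok) → (M_PICK, A_PING)
  (M_WAIT, bump) → (M_HALT, A_HALT)
event = target_lost selects (M_WAIT, A_HALT)

mode=M_WAIT action=A_HALT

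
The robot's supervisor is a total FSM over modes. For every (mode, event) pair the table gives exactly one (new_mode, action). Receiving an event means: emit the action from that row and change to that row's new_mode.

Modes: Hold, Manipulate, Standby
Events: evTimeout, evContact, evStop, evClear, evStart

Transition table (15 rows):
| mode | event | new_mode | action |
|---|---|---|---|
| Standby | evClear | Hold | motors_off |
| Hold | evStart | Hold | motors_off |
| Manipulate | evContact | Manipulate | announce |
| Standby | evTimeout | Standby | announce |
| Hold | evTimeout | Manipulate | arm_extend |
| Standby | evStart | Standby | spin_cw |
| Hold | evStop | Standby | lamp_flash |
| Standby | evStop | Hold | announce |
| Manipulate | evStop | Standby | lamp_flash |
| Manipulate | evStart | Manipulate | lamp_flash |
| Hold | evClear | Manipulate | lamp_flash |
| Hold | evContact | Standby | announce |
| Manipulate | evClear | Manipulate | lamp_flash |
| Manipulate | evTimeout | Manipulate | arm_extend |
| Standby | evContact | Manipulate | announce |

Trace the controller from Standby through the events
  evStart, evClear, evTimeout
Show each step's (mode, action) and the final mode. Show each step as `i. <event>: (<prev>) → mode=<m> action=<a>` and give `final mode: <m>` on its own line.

final mode: Manipulate

1. evStart: (Standby) → mode=Standby action=spin_cw
2. evClear: (Standby) → mode=Hold action=motors_off
3. evTimeout: (Hold) → mode=Manipulate action=arm_extend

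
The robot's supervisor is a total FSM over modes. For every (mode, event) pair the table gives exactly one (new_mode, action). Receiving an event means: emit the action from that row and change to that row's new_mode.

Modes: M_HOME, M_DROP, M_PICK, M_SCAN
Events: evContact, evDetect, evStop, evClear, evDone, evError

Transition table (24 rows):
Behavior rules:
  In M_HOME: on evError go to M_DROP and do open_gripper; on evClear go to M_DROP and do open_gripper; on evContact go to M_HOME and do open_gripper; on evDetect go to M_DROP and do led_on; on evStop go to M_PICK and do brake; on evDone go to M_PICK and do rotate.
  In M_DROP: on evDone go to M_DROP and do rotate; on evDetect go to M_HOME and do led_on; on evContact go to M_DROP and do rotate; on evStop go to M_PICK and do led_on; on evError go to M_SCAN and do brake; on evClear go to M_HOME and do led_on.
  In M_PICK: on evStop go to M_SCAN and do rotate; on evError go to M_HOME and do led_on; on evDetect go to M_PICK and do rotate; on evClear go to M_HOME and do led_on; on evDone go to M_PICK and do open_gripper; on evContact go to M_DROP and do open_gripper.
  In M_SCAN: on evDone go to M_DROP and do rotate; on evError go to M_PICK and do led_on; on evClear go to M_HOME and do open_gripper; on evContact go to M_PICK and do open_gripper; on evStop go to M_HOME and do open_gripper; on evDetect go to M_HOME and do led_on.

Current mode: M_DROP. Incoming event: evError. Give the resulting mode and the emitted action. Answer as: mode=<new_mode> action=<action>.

mode=M_SCAN action=brake

current mode = M_DROP; filter table to that mode:
  (M_DROP, evDone) → (M_DROP, rotate)
  (M_DROP, evDetect) → (M_HOME, led_on)
  (M_DROP, evContact) → (M_DROP, rotate)
  (M_DROP, evStop) → (M_PICK, led_on)
  (M_DROP, evError) → (M_SCAN, brake)  ← event matches
  (M_DROP, evClear) → (M_HOME, led_on)
event = evError selects (M_SCAN, brake)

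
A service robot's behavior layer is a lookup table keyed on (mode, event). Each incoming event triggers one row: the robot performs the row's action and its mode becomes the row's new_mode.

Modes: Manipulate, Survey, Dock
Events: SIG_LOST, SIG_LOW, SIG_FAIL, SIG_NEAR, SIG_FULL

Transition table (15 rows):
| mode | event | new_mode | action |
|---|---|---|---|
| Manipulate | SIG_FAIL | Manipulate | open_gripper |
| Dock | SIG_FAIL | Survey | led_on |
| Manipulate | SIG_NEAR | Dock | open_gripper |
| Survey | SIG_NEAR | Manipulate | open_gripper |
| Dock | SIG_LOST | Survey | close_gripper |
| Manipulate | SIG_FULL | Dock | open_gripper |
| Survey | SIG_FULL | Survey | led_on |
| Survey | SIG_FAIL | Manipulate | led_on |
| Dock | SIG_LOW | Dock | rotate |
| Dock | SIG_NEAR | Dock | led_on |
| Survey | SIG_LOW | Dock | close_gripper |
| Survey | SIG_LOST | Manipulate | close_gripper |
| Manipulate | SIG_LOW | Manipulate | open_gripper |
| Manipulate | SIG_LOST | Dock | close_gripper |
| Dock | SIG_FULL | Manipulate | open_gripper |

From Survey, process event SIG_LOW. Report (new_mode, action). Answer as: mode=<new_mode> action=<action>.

current mode = Survey; filter table to that mode:
  (Survey, SIG_NEAR) → (Manipulate, open_gripper)
  (Survey, SIG_FULL) → (Survey, led_on)
  (Survey, SIG_FAIL) → (Manipulate, led_on)
  (Survey, SIG_LOW) → (Dock, close_gripper)  ← event matches
  (Survey, SIG_LOST) → (Manipulate, close_gripper)
event = SIG_LOW selects (Dock, close_gripper)

mode=Dock action=close_gripper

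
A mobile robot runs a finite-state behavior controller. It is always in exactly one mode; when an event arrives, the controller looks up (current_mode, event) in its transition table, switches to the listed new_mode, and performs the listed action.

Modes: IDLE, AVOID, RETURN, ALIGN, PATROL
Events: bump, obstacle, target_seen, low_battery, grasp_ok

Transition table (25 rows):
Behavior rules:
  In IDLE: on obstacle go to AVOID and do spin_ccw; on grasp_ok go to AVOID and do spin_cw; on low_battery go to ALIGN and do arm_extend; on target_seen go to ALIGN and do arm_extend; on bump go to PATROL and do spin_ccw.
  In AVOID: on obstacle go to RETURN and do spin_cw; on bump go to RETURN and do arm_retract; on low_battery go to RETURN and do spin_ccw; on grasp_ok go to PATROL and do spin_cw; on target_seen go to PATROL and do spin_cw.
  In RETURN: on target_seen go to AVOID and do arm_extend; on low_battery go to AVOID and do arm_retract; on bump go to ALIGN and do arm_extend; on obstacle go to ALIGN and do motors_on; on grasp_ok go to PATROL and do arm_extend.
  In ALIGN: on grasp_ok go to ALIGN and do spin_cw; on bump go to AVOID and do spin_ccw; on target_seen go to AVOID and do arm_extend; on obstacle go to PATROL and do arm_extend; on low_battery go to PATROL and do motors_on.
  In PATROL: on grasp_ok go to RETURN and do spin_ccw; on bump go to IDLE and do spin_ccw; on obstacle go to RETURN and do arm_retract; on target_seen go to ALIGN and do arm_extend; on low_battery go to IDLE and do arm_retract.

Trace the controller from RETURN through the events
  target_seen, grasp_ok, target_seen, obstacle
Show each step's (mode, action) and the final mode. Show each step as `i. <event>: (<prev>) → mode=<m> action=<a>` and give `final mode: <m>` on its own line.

final mode: PATROL

1. target_seen: (RETURN) → mode=AVOID action=arm_extend
2. grasp_ok: (AVOID) → mode=PATROL action=spin_cw
3. target_seen: (PATROL) → mode=ALIGN action=arm_extend
4. obstacle: (ALIGN) → mode=PATROL action=arm_extend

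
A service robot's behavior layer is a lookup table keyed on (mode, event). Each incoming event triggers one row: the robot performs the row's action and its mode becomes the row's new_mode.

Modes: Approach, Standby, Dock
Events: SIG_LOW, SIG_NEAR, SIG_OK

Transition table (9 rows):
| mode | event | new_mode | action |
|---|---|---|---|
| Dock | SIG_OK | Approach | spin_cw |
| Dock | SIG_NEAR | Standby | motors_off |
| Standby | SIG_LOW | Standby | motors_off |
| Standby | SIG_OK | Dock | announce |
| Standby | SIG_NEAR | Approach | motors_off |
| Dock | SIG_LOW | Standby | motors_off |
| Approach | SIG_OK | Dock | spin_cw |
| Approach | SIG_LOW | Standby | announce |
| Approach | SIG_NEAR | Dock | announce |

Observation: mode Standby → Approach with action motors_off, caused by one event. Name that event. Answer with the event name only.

SIG_NEAR

try SIG_LOW: (Standby, SIG_LOW) → (Standby, motors_off)
try SIG_NEAR: (Standby, SIG_NEAR) → (Approach, motors_off)  ← matches
try SIG_OK: (Standby, SIG_OK) → (Dock, announce)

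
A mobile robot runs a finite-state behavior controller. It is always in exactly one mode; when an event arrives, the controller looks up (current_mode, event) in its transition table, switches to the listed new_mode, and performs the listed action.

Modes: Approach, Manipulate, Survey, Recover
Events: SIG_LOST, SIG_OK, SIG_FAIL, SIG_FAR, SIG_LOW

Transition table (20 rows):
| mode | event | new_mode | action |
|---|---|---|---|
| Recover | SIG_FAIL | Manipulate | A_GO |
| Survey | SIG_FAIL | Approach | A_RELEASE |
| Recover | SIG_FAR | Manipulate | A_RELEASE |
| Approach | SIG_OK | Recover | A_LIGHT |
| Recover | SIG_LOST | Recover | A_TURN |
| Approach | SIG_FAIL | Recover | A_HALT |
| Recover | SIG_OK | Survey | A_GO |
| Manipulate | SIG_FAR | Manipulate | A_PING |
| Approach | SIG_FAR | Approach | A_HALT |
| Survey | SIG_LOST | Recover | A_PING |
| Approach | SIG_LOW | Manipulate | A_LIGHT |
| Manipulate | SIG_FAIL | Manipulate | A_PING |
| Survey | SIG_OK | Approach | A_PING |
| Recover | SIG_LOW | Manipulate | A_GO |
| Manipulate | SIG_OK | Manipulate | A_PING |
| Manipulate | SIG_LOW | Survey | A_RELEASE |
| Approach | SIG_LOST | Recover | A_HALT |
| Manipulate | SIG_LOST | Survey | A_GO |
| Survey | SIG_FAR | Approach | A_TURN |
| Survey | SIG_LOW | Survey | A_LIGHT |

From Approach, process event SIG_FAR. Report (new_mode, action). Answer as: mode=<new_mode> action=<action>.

current mode = Approach; filter table to that mode:
  (Approach, SIG_OK) → (Recover, A_LIGHT)
  (Approach, SIG_FAIL) → (Recover, A_HALT)
  (Approach, SIG_FAR) → (Approach, A_HALT)  ← event matches
  (Approach, SIG_LOW) → (Manipulate, A_LIGHT)
  (Approach, SIG_LOST) → (Recover, A_HALT)
event = SIG_FAR selects (Approach, A_HALT)

mode=Approach action=A_HALT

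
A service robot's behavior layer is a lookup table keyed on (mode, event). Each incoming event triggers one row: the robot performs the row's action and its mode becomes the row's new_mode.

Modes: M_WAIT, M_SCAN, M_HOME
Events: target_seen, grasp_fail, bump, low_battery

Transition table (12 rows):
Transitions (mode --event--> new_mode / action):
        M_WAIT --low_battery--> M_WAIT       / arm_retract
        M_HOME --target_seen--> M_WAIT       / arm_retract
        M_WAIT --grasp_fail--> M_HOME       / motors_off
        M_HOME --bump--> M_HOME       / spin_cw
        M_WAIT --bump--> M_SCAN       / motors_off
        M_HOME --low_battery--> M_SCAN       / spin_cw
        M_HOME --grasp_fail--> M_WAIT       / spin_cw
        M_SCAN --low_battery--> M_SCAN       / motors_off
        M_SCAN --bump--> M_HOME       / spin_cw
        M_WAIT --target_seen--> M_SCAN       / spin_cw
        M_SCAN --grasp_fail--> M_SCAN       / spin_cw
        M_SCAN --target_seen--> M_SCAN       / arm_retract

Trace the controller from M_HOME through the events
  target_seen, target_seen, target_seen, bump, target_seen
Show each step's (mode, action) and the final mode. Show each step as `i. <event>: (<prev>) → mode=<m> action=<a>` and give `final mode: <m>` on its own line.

final mode: M_WAIT

1. target_seen: (M_HOME) → mode=M_WAIT action=arm_retract
2. target_seen: (M_WAIT) → mode=M_SCAN action=spin_cw
3. target_seen: (M_SCAN) → mode=M_SCAN action=arm_retract
4. bump: (M_SCAN) → mode=M_HOME action=spin_cw
5. target_seen: (M_HOME) → mode=M_WAIT action=arm_retract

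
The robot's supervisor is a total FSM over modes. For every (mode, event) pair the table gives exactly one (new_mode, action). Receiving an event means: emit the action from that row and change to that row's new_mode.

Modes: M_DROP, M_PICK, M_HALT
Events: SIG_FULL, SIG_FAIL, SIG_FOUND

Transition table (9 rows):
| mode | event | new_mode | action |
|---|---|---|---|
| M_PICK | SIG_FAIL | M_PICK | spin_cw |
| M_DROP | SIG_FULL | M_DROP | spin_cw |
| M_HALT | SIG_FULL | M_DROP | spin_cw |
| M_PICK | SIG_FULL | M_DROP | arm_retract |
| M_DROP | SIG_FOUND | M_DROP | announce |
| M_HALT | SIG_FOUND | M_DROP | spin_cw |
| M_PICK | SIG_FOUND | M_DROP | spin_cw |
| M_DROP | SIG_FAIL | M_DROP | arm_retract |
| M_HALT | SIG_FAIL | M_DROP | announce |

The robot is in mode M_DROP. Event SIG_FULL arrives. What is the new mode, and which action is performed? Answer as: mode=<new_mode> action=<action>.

current mode = M_DROP; filter table to that mode:
  (M_DROP, SIG_FULL) → (M_DROP, spin_cw)  ← event matches
  (M_DROP, SIG_FOUND) → (M_DROP, announce)
  (M_DROP, SIG_FAIL) → (M_DROP, arm_retract)
event = SIG_FULL selects (M_DROP, spin_cw)

mode=M_DROP action=spin_cw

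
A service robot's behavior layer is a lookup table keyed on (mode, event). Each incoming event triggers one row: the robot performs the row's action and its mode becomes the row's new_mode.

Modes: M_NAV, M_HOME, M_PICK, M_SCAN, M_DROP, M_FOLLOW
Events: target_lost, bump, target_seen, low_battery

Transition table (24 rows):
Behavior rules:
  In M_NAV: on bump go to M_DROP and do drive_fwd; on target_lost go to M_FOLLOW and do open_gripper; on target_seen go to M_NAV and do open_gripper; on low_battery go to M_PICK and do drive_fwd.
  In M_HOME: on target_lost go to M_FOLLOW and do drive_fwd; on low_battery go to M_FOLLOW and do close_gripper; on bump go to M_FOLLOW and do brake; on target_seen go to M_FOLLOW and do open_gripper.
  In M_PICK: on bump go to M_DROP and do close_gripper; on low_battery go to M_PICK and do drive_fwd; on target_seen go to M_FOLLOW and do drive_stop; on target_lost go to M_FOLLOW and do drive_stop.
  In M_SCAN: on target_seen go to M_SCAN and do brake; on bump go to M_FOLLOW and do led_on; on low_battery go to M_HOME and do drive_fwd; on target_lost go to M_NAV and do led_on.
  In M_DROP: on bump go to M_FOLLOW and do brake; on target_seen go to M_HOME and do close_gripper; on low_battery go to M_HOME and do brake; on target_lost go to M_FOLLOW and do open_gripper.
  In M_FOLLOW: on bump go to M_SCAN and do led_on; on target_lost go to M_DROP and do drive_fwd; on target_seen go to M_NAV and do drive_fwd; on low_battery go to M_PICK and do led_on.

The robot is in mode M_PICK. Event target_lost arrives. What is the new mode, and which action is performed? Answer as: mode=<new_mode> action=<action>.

current mode = M_PICK; filter table to that mode:
  (M_PICK, bump) → (M_DROP, close_gripper)
  (M_PICK, low_battery) → (M_PICK, drive_fwd)
  (M_PICK, target_seen) → (M_FOLLOW, drive_stop)
  (M_PICK, target_lost) → (M_FOLLOW, drive_stop)  ← event matches
event = target_lost selects (M_FOLLOW, drive_stop)

mode=M_FOLLOW action=drive_stop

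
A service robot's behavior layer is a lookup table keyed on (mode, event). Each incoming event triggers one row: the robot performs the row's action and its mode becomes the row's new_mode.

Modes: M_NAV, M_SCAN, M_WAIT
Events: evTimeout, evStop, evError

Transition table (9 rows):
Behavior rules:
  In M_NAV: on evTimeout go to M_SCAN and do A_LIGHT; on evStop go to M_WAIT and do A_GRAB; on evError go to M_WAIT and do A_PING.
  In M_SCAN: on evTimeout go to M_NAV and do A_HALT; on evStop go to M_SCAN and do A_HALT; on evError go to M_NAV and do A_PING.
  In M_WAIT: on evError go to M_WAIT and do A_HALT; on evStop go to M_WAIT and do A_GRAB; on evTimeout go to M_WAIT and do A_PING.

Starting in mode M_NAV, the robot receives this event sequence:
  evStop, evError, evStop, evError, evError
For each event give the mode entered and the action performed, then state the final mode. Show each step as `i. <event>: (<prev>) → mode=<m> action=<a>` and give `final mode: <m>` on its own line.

1. evStop: (M_NAV) → mode=M_WAIT action=A_GRAB
2. evError: (M_WAIT) → mode=M_WAIT action=A_HALT
3. evStop: (M_WAIT) → mode=M_WAIT action=A_GRAB
4. evError: (M_WAIT) → mode=M_WAIT action=A_HALT
5. evError: (M_WAIT) → mode=M_WAIT action=A_HALT

final mode: M_WAIT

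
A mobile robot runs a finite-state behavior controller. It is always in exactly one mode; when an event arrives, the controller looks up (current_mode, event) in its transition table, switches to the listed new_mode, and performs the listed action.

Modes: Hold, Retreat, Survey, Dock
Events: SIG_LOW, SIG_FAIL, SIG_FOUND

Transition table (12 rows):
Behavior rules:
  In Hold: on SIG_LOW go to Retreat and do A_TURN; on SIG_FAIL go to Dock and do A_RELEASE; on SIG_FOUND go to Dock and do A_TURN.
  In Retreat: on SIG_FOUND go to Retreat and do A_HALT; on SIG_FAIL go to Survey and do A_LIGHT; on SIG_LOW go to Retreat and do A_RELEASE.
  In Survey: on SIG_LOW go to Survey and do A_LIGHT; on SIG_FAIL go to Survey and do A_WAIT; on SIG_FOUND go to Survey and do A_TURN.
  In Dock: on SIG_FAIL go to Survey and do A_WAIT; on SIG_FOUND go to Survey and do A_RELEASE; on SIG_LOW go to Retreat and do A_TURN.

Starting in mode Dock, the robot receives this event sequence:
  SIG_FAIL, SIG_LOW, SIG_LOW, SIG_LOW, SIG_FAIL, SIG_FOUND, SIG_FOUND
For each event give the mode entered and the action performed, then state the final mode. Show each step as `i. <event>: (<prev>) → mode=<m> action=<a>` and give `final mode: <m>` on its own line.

final mode: Survey

1. SIG_FAIL: (Dock) → mode=Survey action=A_WAIT
2. SIG_LOW: (Survey) → mode=Survey action=A_LIGHT
3. SIG_LOW: (Survey) → mode=Survey action=A_LIGHT
4. SIG_LOW: (Survey) → mode=Survey action=A_LIGHT
5. SIG_FAIL: (Survey) → mode=Survey action=A_WAIT
6. SIG_FOUND: (Survey) → mode=Survey action=A_TURN
7. SIG_FOUND: (Survey) → mode=Survey action=A_TURN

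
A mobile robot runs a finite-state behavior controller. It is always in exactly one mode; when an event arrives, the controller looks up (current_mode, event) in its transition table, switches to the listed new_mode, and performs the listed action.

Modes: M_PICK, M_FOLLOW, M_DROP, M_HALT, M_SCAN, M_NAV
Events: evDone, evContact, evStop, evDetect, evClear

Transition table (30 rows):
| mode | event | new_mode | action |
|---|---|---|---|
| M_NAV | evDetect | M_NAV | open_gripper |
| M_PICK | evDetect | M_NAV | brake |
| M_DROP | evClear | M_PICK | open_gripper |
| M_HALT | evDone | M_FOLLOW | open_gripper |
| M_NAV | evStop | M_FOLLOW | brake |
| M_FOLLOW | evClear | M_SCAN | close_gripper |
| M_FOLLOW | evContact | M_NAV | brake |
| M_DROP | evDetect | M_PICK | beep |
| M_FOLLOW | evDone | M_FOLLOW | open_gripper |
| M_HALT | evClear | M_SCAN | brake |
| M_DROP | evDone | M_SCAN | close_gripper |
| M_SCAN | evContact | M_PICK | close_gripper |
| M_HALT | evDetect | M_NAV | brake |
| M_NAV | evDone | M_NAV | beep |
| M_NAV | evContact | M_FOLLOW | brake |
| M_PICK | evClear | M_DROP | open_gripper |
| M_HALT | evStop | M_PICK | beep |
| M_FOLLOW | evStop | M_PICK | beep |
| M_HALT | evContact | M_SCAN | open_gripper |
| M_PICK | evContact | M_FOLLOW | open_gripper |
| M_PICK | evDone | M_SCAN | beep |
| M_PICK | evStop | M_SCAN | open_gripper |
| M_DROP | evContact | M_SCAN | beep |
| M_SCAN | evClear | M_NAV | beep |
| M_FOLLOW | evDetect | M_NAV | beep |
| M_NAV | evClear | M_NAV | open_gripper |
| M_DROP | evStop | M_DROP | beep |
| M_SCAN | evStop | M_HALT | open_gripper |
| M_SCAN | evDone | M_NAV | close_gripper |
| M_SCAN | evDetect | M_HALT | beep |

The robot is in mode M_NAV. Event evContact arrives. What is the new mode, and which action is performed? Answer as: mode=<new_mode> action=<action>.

mode=M_FOLLOW action=brake

current mode = M_NAV; filter table to that mode:
  (M_NAV, evDetect) → (M_NAV, open_gripper)
  (M_NAV, evStop) → (M_FOLLOW, brake)
  (M_NAV, evDone) → (M_NAV, beep)
  (M_NAV, evContact) → (M_FOLLOW, brake)  ← event matches
  (M_NAV, evClear) → (M_NAV, open_gripper)
event = evContact selects (M_FOLLOW, brake)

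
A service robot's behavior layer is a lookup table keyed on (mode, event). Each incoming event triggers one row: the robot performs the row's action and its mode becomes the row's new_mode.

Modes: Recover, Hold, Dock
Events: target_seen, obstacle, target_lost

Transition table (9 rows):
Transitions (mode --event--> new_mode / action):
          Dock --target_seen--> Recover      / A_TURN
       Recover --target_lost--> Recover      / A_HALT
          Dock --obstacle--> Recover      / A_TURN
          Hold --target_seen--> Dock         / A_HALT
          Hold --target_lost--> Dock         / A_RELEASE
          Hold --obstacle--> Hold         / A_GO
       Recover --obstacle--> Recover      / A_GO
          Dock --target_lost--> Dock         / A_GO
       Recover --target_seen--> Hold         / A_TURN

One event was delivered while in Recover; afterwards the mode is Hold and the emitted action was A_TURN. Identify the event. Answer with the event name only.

try target_seen: (Recover, target_seen) → (Hold, A_TURN)  ← matches
try obstacle: (Recover, obstacle) → (Recover, A_GO)
try target_lost: (Recover, target_lost) → (Recover, A_HALT)

target_seen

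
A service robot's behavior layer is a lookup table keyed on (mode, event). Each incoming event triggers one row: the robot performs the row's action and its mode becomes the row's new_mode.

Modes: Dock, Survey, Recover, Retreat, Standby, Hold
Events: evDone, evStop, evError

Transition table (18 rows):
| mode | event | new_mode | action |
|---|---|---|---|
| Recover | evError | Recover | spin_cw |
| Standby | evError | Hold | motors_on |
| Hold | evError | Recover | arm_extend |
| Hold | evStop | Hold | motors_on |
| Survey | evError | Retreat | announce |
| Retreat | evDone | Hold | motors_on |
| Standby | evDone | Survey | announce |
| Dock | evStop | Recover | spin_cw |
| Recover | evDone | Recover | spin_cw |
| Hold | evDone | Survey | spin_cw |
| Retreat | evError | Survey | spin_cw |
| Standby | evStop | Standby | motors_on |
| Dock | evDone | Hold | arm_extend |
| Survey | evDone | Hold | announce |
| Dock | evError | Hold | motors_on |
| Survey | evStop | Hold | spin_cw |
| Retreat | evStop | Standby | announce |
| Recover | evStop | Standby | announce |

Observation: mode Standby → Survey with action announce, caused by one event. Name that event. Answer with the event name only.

evDone

try evDone: (Standby, evDone) → (Survey, announce)  ← matches
try evStop: (Standby, evStop) → (Standby, motors_on)
try evError: (Standby, evError) → (Hold, motors_on)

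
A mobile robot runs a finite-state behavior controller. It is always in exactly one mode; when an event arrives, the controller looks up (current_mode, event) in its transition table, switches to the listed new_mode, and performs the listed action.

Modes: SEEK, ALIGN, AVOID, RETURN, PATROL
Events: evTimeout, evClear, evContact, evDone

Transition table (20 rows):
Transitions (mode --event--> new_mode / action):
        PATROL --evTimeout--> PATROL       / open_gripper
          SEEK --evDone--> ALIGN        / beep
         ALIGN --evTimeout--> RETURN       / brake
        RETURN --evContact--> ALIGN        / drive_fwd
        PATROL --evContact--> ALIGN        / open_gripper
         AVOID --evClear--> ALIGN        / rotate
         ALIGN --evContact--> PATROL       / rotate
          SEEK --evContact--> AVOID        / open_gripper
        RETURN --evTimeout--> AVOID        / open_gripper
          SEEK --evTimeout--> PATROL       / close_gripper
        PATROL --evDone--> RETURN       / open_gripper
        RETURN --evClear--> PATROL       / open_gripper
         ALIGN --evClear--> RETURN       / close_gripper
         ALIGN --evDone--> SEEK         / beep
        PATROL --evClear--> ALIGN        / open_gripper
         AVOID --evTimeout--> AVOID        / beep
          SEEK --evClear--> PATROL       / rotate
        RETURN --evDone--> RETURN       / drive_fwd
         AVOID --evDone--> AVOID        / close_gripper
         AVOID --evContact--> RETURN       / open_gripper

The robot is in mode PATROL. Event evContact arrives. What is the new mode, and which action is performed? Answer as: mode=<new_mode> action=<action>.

mode=ALIGN action=open_gripper

current mode = PATROL; filter table to that mode:
  (PATROL, evTimeout) → (PATROL, open_gripper)
  (PATROL, evContact) → (ALIGN, open_gripper)  ← event matches
  (PATROL, evDone) → (RETURN, open_gripper)
  (PATROL, evClear) → (ALIGN, open_gripper)
event = evContact selects (ALIGN, open_gripper)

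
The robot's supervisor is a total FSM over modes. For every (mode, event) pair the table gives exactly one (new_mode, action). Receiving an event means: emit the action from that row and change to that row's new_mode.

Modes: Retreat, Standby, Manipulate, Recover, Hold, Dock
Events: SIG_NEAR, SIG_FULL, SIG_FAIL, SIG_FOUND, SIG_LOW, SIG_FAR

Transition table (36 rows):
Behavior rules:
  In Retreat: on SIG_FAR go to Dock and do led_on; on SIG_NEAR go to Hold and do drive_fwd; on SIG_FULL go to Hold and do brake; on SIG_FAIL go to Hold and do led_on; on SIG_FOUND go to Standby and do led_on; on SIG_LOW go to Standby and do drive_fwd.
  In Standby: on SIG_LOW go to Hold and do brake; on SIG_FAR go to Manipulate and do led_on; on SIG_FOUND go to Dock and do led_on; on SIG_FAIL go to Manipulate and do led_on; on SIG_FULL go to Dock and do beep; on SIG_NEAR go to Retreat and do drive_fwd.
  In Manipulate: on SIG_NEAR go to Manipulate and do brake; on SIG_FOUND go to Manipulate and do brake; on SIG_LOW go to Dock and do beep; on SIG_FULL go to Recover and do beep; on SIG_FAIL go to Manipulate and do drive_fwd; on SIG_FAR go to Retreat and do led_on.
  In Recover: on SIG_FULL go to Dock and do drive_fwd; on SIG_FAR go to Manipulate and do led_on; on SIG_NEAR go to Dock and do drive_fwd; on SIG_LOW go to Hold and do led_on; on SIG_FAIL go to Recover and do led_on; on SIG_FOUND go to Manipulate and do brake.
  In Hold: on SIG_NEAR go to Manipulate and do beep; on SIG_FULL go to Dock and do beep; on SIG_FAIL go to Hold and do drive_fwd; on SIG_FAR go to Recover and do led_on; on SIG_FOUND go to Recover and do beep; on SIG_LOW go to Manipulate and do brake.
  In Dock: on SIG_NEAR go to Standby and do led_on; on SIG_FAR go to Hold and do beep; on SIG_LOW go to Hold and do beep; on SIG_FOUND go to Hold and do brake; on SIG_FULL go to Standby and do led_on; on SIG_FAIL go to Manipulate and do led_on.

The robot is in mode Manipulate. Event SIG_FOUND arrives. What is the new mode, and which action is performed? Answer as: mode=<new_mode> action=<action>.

mode=Manipulate action=brake

current mode = Manipulate; filter table to that mode:
  (Manipulate, SIG_NEAR) → (Manipulate, brake)
  (Manipulate, SIG_FOUND) → (Manipulate, brake)  ← event matches
  (Manipulate, SIG_LOW) → (Dock, beep)
  (Manipulate, SIG_FULL) → (Recover, beep)
  (Manipulate, SIG_FAIL) → (Manipulate, drive_fwd)
  (Manipulate, SIG_FAR) → (Retreat, led_on)
event = SIG_FOUND selects (Manipulate, brake)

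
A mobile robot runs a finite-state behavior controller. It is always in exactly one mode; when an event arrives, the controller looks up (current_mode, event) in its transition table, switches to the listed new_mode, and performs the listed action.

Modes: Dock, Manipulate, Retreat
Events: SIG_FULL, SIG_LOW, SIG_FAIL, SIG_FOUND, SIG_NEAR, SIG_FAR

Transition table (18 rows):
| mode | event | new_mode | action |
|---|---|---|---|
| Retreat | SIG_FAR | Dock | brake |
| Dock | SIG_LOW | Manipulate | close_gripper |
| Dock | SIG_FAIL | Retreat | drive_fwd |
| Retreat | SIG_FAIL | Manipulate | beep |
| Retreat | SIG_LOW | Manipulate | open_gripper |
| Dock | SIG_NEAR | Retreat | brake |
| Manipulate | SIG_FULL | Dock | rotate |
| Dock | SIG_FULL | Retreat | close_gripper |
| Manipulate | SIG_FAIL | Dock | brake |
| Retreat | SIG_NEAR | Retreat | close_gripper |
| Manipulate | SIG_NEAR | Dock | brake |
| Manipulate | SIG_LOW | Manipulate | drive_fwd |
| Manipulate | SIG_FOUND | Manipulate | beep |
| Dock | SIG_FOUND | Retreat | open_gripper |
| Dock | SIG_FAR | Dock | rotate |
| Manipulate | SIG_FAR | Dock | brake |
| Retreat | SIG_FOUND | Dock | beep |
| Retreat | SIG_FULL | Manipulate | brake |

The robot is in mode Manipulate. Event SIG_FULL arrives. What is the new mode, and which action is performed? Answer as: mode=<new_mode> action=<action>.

mode=Dock action=rotate

current mode = Manipulate; filter table to that mode:
  (Manipulate, SIG_FULL) → (Dock, rotate)  ← event matches
  (Manipulate, SIG_FAIL) → (Dock, brake)
  (Manipulate, SIG_NEAR) → (Dock, brake)
  (Manipulate, SIG_LOW) → (Manipulate, drive_fwd)
  (Manipulate, SIG_FOUND) → (Manipulate, beep)
  (Manipulate, SIG_FAR) → (Dock, brake)
event = SIG_FULL selects (Dock, rotate)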